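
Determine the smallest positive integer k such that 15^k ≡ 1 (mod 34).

8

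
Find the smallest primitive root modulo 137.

3

φ(137) = 137 − 1 = 136 = 2^3 · 17.
g is a primitive root iff g^(136/q) ≢ 1 (mod 137) for each prime q ∈ {2, 17}.
g = 2: 2^68 ≡ 1 — hits 1, so not a primitive root.
g = 3: 3^68 ≡ 136; 3^8 ≡ 122 — none is 1, so 3 is a primitive root.
So 3 is the smallest generator of (Z/137Z)^×.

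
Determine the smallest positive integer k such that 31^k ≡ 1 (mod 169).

52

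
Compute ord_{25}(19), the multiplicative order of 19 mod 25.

Since 19 ∈ (Z/25Z)^×, its order divides φ(25) = φ(5^2) = 5·(5−1) = 20 = 2^2 · 5.
Divisors of 20: 1, 2, 4, 5, 10, 20.
Check 19^d mod 25 for each divisor in increasing order:
19^1 ≡ 19
19^2 ≡ 11
19^4 ≡ 21
19^5 ≡ 24
19^10 ≡ 1
Therefore the multiplicative order of 19 modulo 25 is 10.

10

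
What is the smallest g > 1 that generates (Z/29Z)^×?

φ(29) = 29 − 1 = 28 = 2^2 · 7.
g is a primitive root iff g^(28/q) ≢ 1 (mod 29) for each prime q ∈ {2, 7}.
g = 2: 2^14 ≡ 28; 2^4 ≡ 16 — none is 1, so 2 is a primitive root.
Hence the least primitive root of 29 is 2.

2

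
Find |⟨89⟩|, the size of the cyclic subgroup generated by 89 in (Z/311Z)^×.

31

Since 89 ∈ (Z/311Z)^×, its order divides φ(311) = 311 − 1 = 310 = 2 · 5 · 31.
Divisors of 310: 1, 2, 5, 10, 31, 62, 155, 310.
Evaluate successive powers at the divisors of 310:
89^1 ≡ 89
89^2 ≡ 146
89^5 ≡ 24
89^10 ≡ 265
89^31 ≡ 1
Therefore the multiplicative order of 89 modulo 311 is 31.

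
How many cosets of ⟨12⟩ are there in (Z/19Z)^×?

3

Since 12 ∈ (Z/19Z)^×, its order divides φ(19) = 19 − 1 = 18 = 2 · 3^2.
Divisors of 18: 1, 2, 3, 6, 9, 18.
Test each divisor d:
12^1 ≡ 12 (mod 19)
12^2 ≡ 11 (mod 19)
12^3 ≡ 18 (mod 19)
12^6 ≡ 1 (mod 19) ✓
Thus |⟨12⟩| = ord(12) = 6.
The index is φ(19) / ord(12) = 18 / 6 = 3.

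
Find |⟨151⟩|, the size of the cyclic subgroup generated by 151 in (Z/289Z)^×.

Since 151 ∈ (Z/289Z)^×, its order divides φ(289) = φ(17^2) = 17·(17−1) = 272 = 2^4 · 17.
Divisors of 272: 1, 2, 4, 8, 16, 17, 34, 68, 136, 272.
Compute 151^d (mod 289) for the divisors d until we hit 1:
151^1 ≡ 151 (mod 289)
151^2 ≡ 259 (mod 289)
151^4 ≡ 33 (mod 289)
151^8 ≡ 222 (mod 289)
151^16 ≡ 154 (mod 289)
151^17 ≡ 134 (mod 289)
151^34 ≡ 38 (mod 289)
151^68 ≡ 288 (mod 289)
151^136 ≡ 1 (mod 289) ✓
So ord_289(151) = 136.

136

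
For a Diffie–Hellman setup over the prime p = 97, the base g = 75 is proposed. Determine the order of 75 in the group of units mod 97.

4

Since 75 ∈ (Z/97Z)^×, its order divides φ(97) = 97 − 1 = 96 = 2^5 · 3.
Divisors of 96: 1, 2, 3, 4, 6, 8, 12, 16, 24, 32, 48, 96.
Compute 75^d (mod 97) for the divisors d until we hit 1:
75^1 ≡ 75 (mod 97)
75^2 ≡ 96 (mod 97)
75^3 ≡ 22 (mod 97)
75^4 ≡ 1 (mod 97) ✓
So ord_97(75) = 4.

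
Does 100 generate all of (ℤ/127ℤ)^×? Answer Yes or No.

φ(127) = 127 − 1 = 126 = 2 · 3^2 · 7.
It suffices to check that the order of 100 is not a proper divisor of 126: compute 100^(126/q) for q ∈ {2, 3, 7}.
100^63 ≡ 1 (mod 127)  [q = 2: ≡ 1 ✗]
100^42 ≡ 1 (mod 127)  [q = 3: ≡ 1 ✗]
100^18 ≡ 64 (mod 127)  [q = 7: ≢ 1 ✓]
100^63 ≡ 1 shows ord(100) | 63, strictly less than φ(127); not a primitive root.

No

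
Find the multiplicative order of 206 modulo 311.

Since 206 ∈ (Z/311Z)^×, its order divides φ(311) = 311 − 1 = 310 = 2 · 5 · 31.
Divisors of 310: 1, 2, 5, 10, 31, 62, 155, 310.
Evaluate successive powers at the divisors of 310:
206^1 ≡ 206 (mod 311)
206^2 ≡ 140 (mod 311)
206^5 ≡ 198 (mod 311)
206^10 ≡ 18 (mod 311)
206^31 ≡ 310 (mod 311)
206^62 ≡ 1 (mod 311) ✓
So ord_311(206) = 62.

62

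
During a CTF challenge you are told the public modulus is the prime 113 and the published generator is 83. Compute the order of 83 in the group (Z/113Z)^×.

The order of 83 must divide φ(113) = 113 − 1 = 112 = 2^4 · 7.
Divisors of 112: 1, 2, 4, 7, 8, 14, 16, 28, 56, 112.
Evaluate successive powers at the divisors of 112:
83^1 ≡ 83 (mod 113)
83^2 ≡ 109 (mod 113)
83^4 ≡ 16 (mod 113)
83^7 ≡ 112 (mod 113)
83^8 ≡ 30 (mod 113)
83^14 ≡ 1 (mod 113) ✓
Hence ord(83) = 14.

14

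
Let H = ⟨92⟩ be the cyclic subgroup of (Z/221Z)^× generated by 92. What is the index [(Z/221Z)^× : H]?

12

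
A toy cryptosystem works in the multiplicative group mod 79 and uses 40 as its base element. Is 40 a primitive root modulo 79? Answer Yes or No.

No

φ(79) = 79 − 1 = 78 = 2 · 3 · 13.
An element g generates (Z/79Z)^× iff g^(78/q) ≢ 1 (mod 79) for each prime q ∈ {2, 3, 13}.
40^39 ≡ 1 (mod 79)  [q = 2: ≡ 1 ✗]
40^26 ≡ 55 (mod 79)  [q = 3: ≢ 1 ✓]
40^6 ≡ 21 (mod 79)  [q = 13: ≢ 1 ✓]
40^39 ≡ 1 shows ord(40) | 39, strictly less than φ(79); not a primitive root.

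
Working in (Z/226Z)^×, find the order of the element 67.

112

By Lagrange's theorem, ord_226(67) divides φ(226) = φ(2)·φ(113) = 1·112 = 112 = 2^4 · 7.
Divisors of 112: 1, 2, 4, 7, 8, 14, 16, 28, 56, 112.
Compute 67^d (mod 226) for the divisors d until we hit 1:
67^1 ≡ 67 (mod 226)
67^2 ≡ 195 (mod 226)
67^4 ≡ 57 (mod 226)
67^7 ≡ 35 (mod 226)
67^8 ≡ 85 (mod 226)
67^14 ≡ 95 (mod 226)
67^16 ≡ 219 (mod 226)
67^28 ≡ 211 (mod 226)
67^56 ≡ 225 (mod 226)
67^112 ≡ 1 (mod 226) ✓
So ord_226(67) = 112.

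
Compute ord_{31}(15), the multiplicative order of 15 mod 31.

ord(15) | φ(31) = 31 − 1 = 30 = 2 · 3 · 5.
Divisors of 30: 1, 2, 3, 5, 6, 10, 15, 30.
Test each divisor d:
15^1 ≡ 15 (mod 31)
15^2 ≡ 8 (mod 31)
15^3 ≡ 27 (mod 31)
15^5 ≡ 30 (mod 31)
15^6 ≡ 16 (mod 31)
15^10 ≡ 1 (mod 31) ✓
Hence ord(15) = 10.

10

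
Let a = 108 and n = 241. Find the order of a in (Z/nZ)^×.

120

ord(108) | φ(241) = 241 − 1 = 240 = 2^4 · 3 · 5.
Divisors of 240: 1, 2, 3, 4, 5, 6, 8, 10, 12, 15, 16, 20, 24, 30, 40, 48, 60, 80, 120, 240.
Test each divisor d:
108^1 ≡ 108
108^2 ≡ 96
108^3 ≡ 5
108^4 ≡ 58
108^5 ≡ 239
108^6 ≡ 25
108^8 ≡ 231
108^10 ≡ 4
108^12 ≡ 143
108^15 ≡ 233
108^16 ≡ 100
108^20 ≡ 16
108^24 ≡ 205
108^30 ≡ 64
108^40 ≡ 15
108^48 ≡ 91
108^60 ≡ 240
108^80 ≡ 225
108^120 ≡ 1
Hence ord(108) = 120.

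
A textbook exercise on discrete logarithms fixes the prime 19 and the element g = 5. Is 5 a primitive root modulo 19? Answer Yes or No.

No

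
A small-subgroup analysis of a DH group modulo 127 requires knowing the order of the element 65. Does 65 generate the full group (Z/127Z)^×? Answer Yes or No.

Yes

φ(127) = 127 − 1 = 126 = 2 · 3^2 · 7.
An element g generates (Z/127Z)^× iff g^(126/q) ≢ 1 (mod 127) for each prime q ∈ {2, 3, 7}.
65^63 ≡ 126 (mod 127)  [q = 2: ≢ 1 ✓]
65^42 ≡ 107 (mod 127)  [q = 3: ≢ 1 ✓]
65^18 ≡ 32 (mod 127)  [q = 7: ≢ 1 ✓]
Every test exponent gives a nontrivial residue, hence 65 generates the full group.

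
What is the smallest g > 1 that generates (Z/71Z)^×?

φ(71) = 71 − 1 = 70 = 2 · 5 · 7.
g is a primitive root iff g^(70/q) ≢ 1 (mod 71) for each prime q ∈ {2, 5, 7}.
g = 2: 2^35 ≡ 1 — hits 1, so not a primitive root.
g = 3: 3^35 ≡ 1 — hits 1, so not a primitive root.
g = 4: 4^35 ≡ 1 — hits 1, so not a primitive root.
g = 5: 5^35 ≡ 1 — hits 1, so not a primitive root.
g = 6: 6^35 ≡ 1 — hits 1, so not a primitive root.
g = 7: 7^35 ≡ 70; 7^14 ≡ 54; 7^10 ≡ 45 — none is 1, so 7 is a primitive root.
So 7 is the smallest generator of (Z/71Z)^×.

7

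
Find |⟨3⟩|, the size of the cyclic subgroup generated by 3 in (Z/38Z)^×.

18

By Lagrange's theorem, ord_38(3) divides φ(38) = φ(2)·φ(19) = 1·18 = 18 = 2 · 3^2.
Divisors of 18: 1, 2, 3, 6, 9, 18.
Check 3^d mod 38 for each divisor in increasing order:
3^1 ≡ 3
3^2 ≡ 9
3^3 ≡ 27
3^6 ≡ 7
3^9 ≡ 37
3^18 ≡ 1
So ord_38(3) = 18.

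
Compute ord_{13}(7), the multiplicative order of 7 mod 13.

By Lagrange's theorem, ord_13(7) divides φ(13) = 13 − 1 = 12 = 2^2 · 3.
Divisors of 12: 1, 2, 3, 4, 6, 12.
Evaluate successive powers at the divisors of 12:
7^1 ≡ 7
7^2 ≡ 10
7^3 ≡ 5
7^4 ≡ 9
7^6 ≡ 12
7^12 ≡ 1
Hence ord(7) = 12.

12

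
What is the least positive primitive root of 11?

2

φ(11) = 11 − 1 = 10 = 2 · 5.
Test candidates g = 2, 3, … against the prime factors q ∈ {2, 5} of φ(11): g is a generator iff g^(10/q) ≢ 1 for every such q.
g = 2: 2^5 ≡ 10; 2^2 ≡ 4 — none is 1, so 2 is a primitive root.
Hence the least primitive root of 11 is 2.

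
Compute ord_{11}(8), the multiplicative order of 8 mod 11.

10

ord(8) | φ(11) = 11 − 1 = 10 = 2 · 5.
Divisors of 10: 1, 2, 5, 10.
Evaluate successive powers at the divisors of 10:
8^1 ≡ 8
8^2 ≡ 9
8^5 ≡ 10
8^10 ≡ 1
So ord_11(8) = 10.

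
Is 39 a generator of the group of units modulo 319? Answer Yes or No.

319 = 11 · 29 is a product of two distinct odd primes, so (Z/319Z)^× ≅ (Z/11Z)^× × (Z/29Z)^× is not cyclic.
No primitive root modulo 319 exists; in particular 39 is not one.

No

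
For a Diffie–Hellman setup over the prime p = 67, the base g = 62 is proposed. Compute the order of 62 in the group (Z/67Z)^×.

11

By Lagrange's theorem, ord_67(62) divides φ(67) = 67 − 1 = 66 = 2 · 3 · 11.
Divisors of 66: 1, 2, 3, 6, 11, 22, 33, 66.
Test each divisor d:
62^1 ≡ 62 (mod 67)
62^2 ≡ 25 (mod 67)
62^3 ≡ 9 (mod 67)
62^6 ≡ 14 (mod 67)
62^11 ≡ 1 (mod 67) ✓
So ord_67(62) = 11.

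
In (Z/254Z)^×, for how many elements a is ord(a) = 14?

φ(254) = φ(2)·φ(127) = 1·126 = 126 = 2 · 3^2 · 7.
Since (Z/254Z)^× is cyclic of order 126, the number of elements of order d is φ(d) when d | 126 and 0 otherwise.
14 = 2 · 7 divides 126, and φ(14) = 6.

6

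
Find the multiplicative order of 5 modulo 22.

5

The order of 5 must divide φ(22) = φ(2)·φ(11) = 1·10 = 10 = 2 · 5.
Divisors of 10: 1, 2, 5, 10.
Compute 5^d (mod 22) for the divisors d until we hit 1:
5^1 ≡ 5
5^2 ≡ 3
5^5 ≡ 1
Hence ord(5) = 5.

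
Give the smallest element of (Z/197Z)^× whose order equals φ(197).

2

φ(197) = 197 − 1 = 196 = 2^2 · 7^2.
Test candidates g = 2, 3, … against the prime factors q ∈ {2, 7} of φ(197): g is a generator iff g^(196/q) ≢ 1 for every such q.
g = 2: 2^98 ≡ 196; 2^28 ≡ 104 — none is 1, so 2 is a primitive root.
The smallest primitive root modulo 197 is 2.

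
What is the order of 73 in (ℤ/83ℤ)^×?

The order of 73 must divide φ(83) = 83 − 1 = 82 = 2 · 41.
Divisors of 82: 1, 2, 41, 82.
Compute 73^d (mod 83) for the divisors d until we hit 1:
73^1 ≡ 73 (mod 83)
73^2 ≡ 17 (mod 83)
73^41 ≡ 82 (mod 83)
73^82 ≡ 1 (mod 83) ✓
So ord_83(73) = 82.

82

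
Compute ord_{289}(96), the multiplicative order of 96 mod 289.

272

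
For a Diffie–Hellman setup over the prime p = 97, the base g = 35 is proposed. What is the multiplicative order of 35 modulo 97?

3

By Lagrange's theorem, ord_97(35) divides φ(97) = 97 − 1 = 96 = 2^5 · 3.
Divisors of 96: 1, 2, 3, 4, 6, 8, 12, 16, 24, 32, 48, 96.
Check 35^d mod 97 for each divisor in increasing order:
35^1 ≡ 35
35^2 ≡ 61
35^3 ≡ 1
Therefore the multiplicative order of 35 modulo 97 is 3.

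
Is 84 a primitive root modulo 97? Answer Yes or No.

φ(97) = 97 − 1 = 96 = 2^5 · 3.
Test 84^(96/q) mod 97 for each prime factor q of 96:
84^48 ≡ 96 (mod 97)  [q = 2: ≢ 1 ✓]
84^32 ≡ 35 (mod 97)  [q = 3: ≢ 1 ✓]
All checks pass, so 84 has order 96 and is a primitive root modulo 97.

Yes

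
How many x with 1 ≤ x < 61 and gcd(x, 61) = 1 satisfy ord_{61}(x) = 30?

8

φ(61) = 61 − 1 = 60 = 2^2 · 3 · 5.
(Z/61Z)^× is cyclic (|G| = 60); a cyclic group of order m has exactly φ(d) elements of each order d | m, and none otherwise.
30 = 2 · 3 · 5 divides 60, and φ(30) = 8.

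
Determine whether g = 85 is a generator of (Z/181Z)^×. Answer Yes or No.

φ(181) = 181 − 1 = 180 = 2^2 · 3^2 · 5.
Test 85^(180/q) mod 181 for each prime factor q of 180:
85^90 ≡ 180 (mod 181)  [q = 2: ≢ 1 ✓]
85^60 ≡ 48 (mod 181)  [q = 3: ≢ 1 ✓]
85^36 ≡ 59 (mod 181)  [q = 5: ≢ 1 ✓]
All checks pass, so 85 has order 180 and is a primitive root modulo 181.

Yes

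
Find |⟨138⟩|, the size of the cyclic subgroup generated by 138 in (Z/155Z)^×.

Since 138 ∈ (Z/155Z)^×, its order divides φ(155) = φ(5·31) = (5−1)·(31−1) = 4·30 = 120 = 2^3 · 3 · 5.
Divisors of 120: 1, 2, 3, 4, 5, 6, 8, 10, 12, 15, 20, 24, 30, 40, 60, 120.
Evaluate successive powers at the divisors of 120:
138^1 ≡ 138
138^2 ≡ 134
138^3 ≡ 47
138^4 ≡ 131
138^5 ≡ 98
138^6 ≡ 39
138^8 ≡ 111
138^10 ≡ 149
138^12 ≡ 126
138^15 ≡ 32
138^20 ≡ 36
138^24 ≡ 66
138^30 ≡ 94
138^40 ≡ 56
138^60 ≡ 1
The smallest such exponent is 60, so the order of 138 is 60.

60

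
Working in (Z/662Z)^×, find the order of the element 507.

110

ord(507) | φ(662) = φ(2)·φ(331) = 1·330 = 330 = 2 · 3 · 5 · 11.
Divisors of 330: 1, 2, 3, 5, 6, 10, 11, 15, 22, 30, 33, 55, 66, 110, 165, 330.
Test each divisor d:
507^1 ≡ 507
507^2 ≡ 193
507^3 ≡ 537
507^5 ≡ 369
507^6 ≡ 399
507^10 ≡ 451
507^11 ≡ 267
507^15 ≡ 257
507^22 ≡ 455
507^30 ≡ 511
507^33 ≡ 339
507^55 ≡ 661
507^66 ≡ 395
507^110 ≡ 1
Hence ord(507) = 110.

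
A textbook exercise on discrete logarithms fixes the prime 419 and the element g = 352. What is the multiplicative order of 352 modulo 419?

The order of 352 must divide φ(419) = 419 − 1 = 418 = 2 · 11 · 19.
Divisors of 418: 1, 2, 11, 19, 22, 38, 209, 418.
Test each divisor d:
352^1 ≡ 352 (mod 419)
352^2 ≡ 299 (mod 419)
352^11 ≡ 215 (mod 419)
352^19 ≡ 129 (mod 419)
352^22 ≡ 135 (mod 419)
352^38 ≡ 300 (mod 419)
352^209 ≡ 1 (mod 419) ✓
So ord_419(352) = 209.

209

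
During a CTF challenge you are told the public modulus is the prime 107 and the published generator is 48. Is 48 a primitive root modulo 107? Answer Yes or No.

No

φ(107) = 107 − 1 = 106 = 2 · 53.
Test 48^(106/q) mod 107 for each prime factor q of 106:
48^53 ≡ 1 (mod 107)  [q = 2: ≡ 1 ✗]
48^2 ≡ 57 (mod 107)  [q = 53: ≢ 1 ✓]
Since 48^53 ≡ 1, the order of 48 divides 53 < 106, so 48 is not a primitive root.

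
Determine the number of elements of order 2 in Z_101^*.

φ(101) = 101 − 1 = 100 = 2^2 · 5^2.
(Z/101Z)^× is cyclic (|G| = 100); a cyclic group of order m has exactly φ(d) elements of each order d | m, and none otherwise.
2 | 100, and φ(2) = 2 − 1 = 1.

1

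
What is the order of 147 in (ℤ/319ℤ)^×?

140

ord(147) | φ(319) = φ(11·29) = (11−1)·(29−1) = 10·28 = 280 = 2^3 · 5 · 7.
Divisors of 280: 1, 2, 4, 5, 7, 8, 10, 14, 20, 28, 35, 40, 56, 70, 140, 280.
Evaluate successive powers at the divisors of 280:
147^1 ≡ 147 (mod 319)
147^2 ≡ 236 (mod 319)
147^4 ≡ 190 (mod 319)
147^5 ≡ 177 (mod 319)
147^7 ≡ 302 (mod 319)
147^8 ≡ 53 (mod 319)
147^10 ≡ 67 (mod 319)
147^14 ≡ 289 (mod 319)
147^20 ≡ 23 (mod 319)
147^28 ≡ 262 (mod 319)
147^35 ≡ 12 (mod 319)
147^40 ≡ 210 (mod 319)
147^56 ≡ 59 (mod 319)
147^70 ≡ 144 (mod 319)
147^140 ≡ 1 (mod 319) ✓
Therefore the multiplicative order of 147 modulo 319 is 140.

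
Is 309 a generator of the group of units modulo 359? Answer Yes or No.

φ(359) = 359 − 1 = 358 = 2 · 179.
Test 309^(358/q) mod 359 for each prime factor q of 358:
309^179 ≡ 358 (mod 359)  [q = 2: ≢ 1 ✓]
309^2 ≡ 346 (mod 359)  [q = 179: ≢ 1 ✓]
Every test exponent gives a nontrivial residue, hence 309 generates the full group.

Yes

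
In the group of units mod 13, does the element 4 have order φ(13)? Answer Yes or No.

No

φ(13) = 13 − 1 = 12 = 2^2 · 3.
It suffices to check that the order of 4 is not a proper divisor of 12: compute 4^(12/q) for q ∈ {2, 3}.
4^6 ≡ 1 (mod 13)  [q = 2: ≡ 1 ✗]
4^4 ≡ 9 (mod 13)  [q = 3: ≢ 1 ✓]
4^6 ≡ 1 shows ord(4) | 6, strictly less than φ(13); not a primitive root.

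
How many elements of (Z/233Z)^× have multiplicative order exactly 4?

2

φ(233) = 233 − 1 = 232 = 2^3 · 29.
Since (Z/233Z)^× is cyclic of order 232, the number of elements of order d is φ(d) when d | 232 and 0 otherwise.
4 = 2^2 divides 232, and φ(4) = 2.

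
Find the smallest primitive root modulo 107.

2

φ(107) = 107 − 1 = 106 = 2 · 53.
g is a primitive root iff g^(106/q) ≢ 1 (mod 107) for each prime q ∈ {2, 53}.
g = 2: 2^53 ≡ 106; 2^2 ≡ 4 — none is 1, so 2 is a primitive root.
The smallest primitive root modulo 107 is 2.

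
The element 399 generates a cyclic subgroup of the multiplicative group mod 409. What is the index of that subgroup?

2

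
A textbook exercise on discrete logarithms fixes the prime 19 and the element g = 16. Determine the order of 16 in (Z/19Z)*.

The order of 16 must divide φ(19) = 19 − 1 = 18 = 2 · 3^2.
Divisors of 18: 1, 2, 3, 6, 9, 18.
Evaluate successive powers at the divisors of 18:
16^1 ≡ 16 (mod 19)
16^2 ≡ 9 (mod 19)
16^3 ≡ 11 (mod 19)
16^6 ≡ 7 (mod 19)
16^9 ≡ 1 (mod 19) ✓
The smallest such exponent is 9, so the order of 16 is 9.

9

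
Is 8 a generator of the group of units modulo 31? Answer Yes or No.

φ(31) = 31 − 1 = 30 = 2 · 3 · 5.
Test 8^(30/q) mod 31 for each prime factor q of 30:
8^15 ≡ 1 (mod 31)  [q = 2: ≡ 1 ✗]
8^10 ≡ 1 (mod 31)  [q = 3: ≡ 1 ✗]
8^6 ≡ 8 (mod 31)  [q = 5: ≢ 1 ✓]
The check at q = 2 fails, so 8 generates a proper subgroup.

No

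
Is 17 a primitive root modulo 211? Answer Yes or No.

Yes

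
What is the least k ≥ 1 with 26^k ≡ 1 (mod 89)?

88

Since 26 ∈ (Z/89Z)^×, its order divides φ(89) = 89 − 1 = 88 = 2^3 · 11.
Divisors of 88: 1, 2, 4, 8, 11, 22, 44, 88.
Evaluate successive powers at the divisors of 88:
26^1 ≡ 26 (mod 89)
26^2 ≡ 53 (mod 89)
26^4 ≡ 50 (mod 89)
26^8 ≡ 8 (mod 89)
26^11 ≡ 77 (mod 89)
26^22 ≡ 55 (mod 89)
26^44 ≡ 88 (mod 89)
26^88 ≡ 1 (mod 89) ✓
Hence ord(26) = 88.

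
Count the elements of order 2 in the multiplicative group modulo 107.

1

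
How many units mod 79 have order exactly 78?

φ(79) = 79 − 1 = 78 = 2 · 3 · 13.
(Z/79Z)^× is cyclic (|G| = 78); a cyclic group of order m has exactly φ(d) elements of each order d | m, and none otherwise.
78 = 2 · 3 · 13 divides 78, and φ(78) = 24.

24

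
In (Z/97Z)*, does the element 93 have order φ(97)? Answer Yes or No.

φ(97) = 97 − 1 = 96 = 2^5 · 3.
An element g generates (Z/97Z)^× iff g^(96/q) ≢ 1 (mod 97) for each prime q ∈ {2, 3}.
93^48 ≡ 1 (mod 97)  [q = 2: ≡ 1 ✗]
93^32 ≡ 61 (mod 97)  [q = 3: ≢ 1 ✓]
The check at q = 2 fails, so 93 generates a proper subgroup.

No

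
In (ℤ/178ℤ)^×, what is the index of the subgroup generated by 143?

1

By Lagrange's theorem, ord_178(143) divides φ(178) = φ(2)·φ(89) = 1·88 = 88 = 2^3 · 11.
Divisors of 88: 1, 2, 4, 8, 11, 22, 44, 88.
Check 143^d mod 178 for each divisor in increasing order:
143^1 ≡ 143 (mod 178)
143^2 ≡ 157 (mod 178)
143^4 ≡ 85 (mod 178)
143^8 ≡ 105 (mod 178)
143^11 ≡ 101 (mod 178)
143^22 ≡ 55 (mod 178)
143^44 ≡ 177 (mod 178)
143^88 ≡ 1 (mod 178) ✓
So ord_178(143) = 88, hence |⟨143⟩| = 88.
Index = |(Z/178Z)^×| / |⟨143⟩| = 88 / 88 = 1.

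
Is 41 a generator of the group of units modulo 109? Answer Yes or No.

No

φ(109) = 109 − 1 = 108 = 2^2 · 3^3.
It suffices to check that the order of 41 is not a proper divisor of 108: compute 41^(108/q) for q ∈ {2, 3}.
41^54 ≡ 108 (mod 109)  [q = 2: ≢ 1 ✓]
41^36 ≡ 1 (mod 109)  [q = 3: ≡ 1 ✗]
Since 41^36 ≡ 1, the order of 41 divides 36 < 108, so 41 is not a primitive root.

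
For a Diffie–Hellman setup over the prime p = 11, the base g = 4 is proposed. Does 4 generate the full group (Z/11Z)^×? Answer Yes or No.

No

φ(11) = 11 − 1 = 10 = 2 · 5.
Test 4^(10/q) mod 11 for each prime factor q of 10:
4^5 ≡ 1 (mod 11)  [q = 2: ≡ 1 ✗]
4^2 ≡ 5 (mod 11)  [q = 5: ≢ 1 ✓]
Since 4^5 ≡ 1, the order of 4 divides 5 < 10, so 4 is not a primitive root.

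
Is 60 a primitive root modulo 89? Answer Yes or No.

Yes

φ(89) = 89 − 1 = 88 = 2^3 · 11.
It suffices to check that the order of 60 is not a proper divisor of 88: compute 60^(88/q) for q ∈ {2, 11}.
60^44 ≡ 88 (mod 89)  [q = 2: ≢ 1 ✓]
60^8 ≡ 4 (mod 89)  [q = 11: ≢ 1 ✓]
Every test exponent gives a nontrivial residue, hence 60 generates the full group.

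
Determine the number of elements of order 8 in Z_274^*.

4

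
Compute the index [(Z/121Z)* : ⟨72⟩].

1

By Lagrange's theorem, ord_121(72) divides φ(121) = φ(11^2) = 11·(11−1) = 110 = 2 · 5 · 11.
Divisors of 110: 1, 2, 5, 10, 11, 22, 55, 110.
Evaluate successive powers at the divisors of 110:
72^1 ≡ 72 (mod 121)
72^2 ≡ 102 (mod 121)
72^5 ≡ 98 (mod 121)
72^10 ≡ 45 (mod 121)
72^11 ≡ 94 (mod 121)
72^22 ≡ 3 (mod 121)
72^55 ≡ 120 (mod 121)
72^110 ≡ 1 (mod 121) ✓
Thus |⟨72⟩| = ord(72) = 110.
Index = |(Z/121Z)^×| / |⟨72⟩| = 110 / 110 = 1.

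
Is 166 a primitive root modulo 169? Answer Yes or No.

φ(169) = φ(13^2) = 13·(13−1) = 156 = 2^2 · 3 · 13.
166 is a primitive root mod 169 iff 166^(φ(169)/q) ≢ 1 for every prime q | φ(169), i.e. q ∈ {2, 3, 13}.
166^78 ≡ 1 (mod 169)  [q = 2: ≡ 1 ✗]
166^52 ≡ 146 (mod 169)  [q = 3: ≢ 1 ✓]
166^12 ≡ 105 (mod 169)  [q = 13: ≢ 1 ✓]
166^78 ≡ 1 shows ord(166) | 78, strictly less than φ(169); not a primitive root.

No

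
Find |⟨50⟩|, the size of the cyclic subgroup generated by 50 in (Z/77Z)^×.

ord(50) | φ(77) = φ(7·11) = (7−1)·(11−1) = 6·10 = 60 = 2^2 · 3 · 5.
Divisors of 60: 1, 2, 3, 4, 5, 6, 10, 12, 15, 20, 30, 60.
Compute 50^d (mod 77) for the divisors d until we hit 1:
50^1 ≡ 50
50^2 ≡ 36
50^3 ≡ 29
50^4 ≡ 64
50^5 ≡ 43
50^6 ≡ 71
50^10 ≡ 1
Hence ord(50) = 10.

10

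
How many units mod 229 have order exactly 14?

φ(229) = 229 − 1 = 228 = 2^2 · 3 · 19.
Since (Z/229Z)^× is cyclic of order 228, the number of elements of order d is φ(d) when d | 228 and 0 otherwise.
Since 14 ∤ 228, the count is 0.

0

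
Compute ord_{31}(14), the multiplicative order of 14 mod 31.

15

The order of 14 must divide φ(31) = 31 − 1 = 30 = 2 · 3 · 5.
Divisors of 30: 1, 2, 3, 5, 6, 10, 15, 30.
Test each divisor d:
14^1 ≡ 14 (mod 31)
14^2 ≡ 10 (mod 31)
14^3 ≡ 16 (mod 31)
14^5 ≡ 5 (mod 31)
14^6 ≡ 8 (mod 31)
14^10 ≡ 25 (mod 31)
14^15 ≡ 1 (mod 31) ✓
So ord_31(14) = 15.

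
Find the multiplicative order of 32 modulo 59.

58

ord(32) | φ(59) = 59 − 1 = 58 = 2 · 29.
Divisors of 58: 1, 2, 29, 58.
Test each divisor d:
32^1 ≡ 32
32^2 ≡ 21
32^29 ≡ 58
32^58 ≡ 1
Therefore the multiplicative order of 32 modulo 59 is 58.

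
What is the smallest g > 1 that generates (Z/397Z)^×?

5

φ(397) = 397 − 1 = 396 = 2^2 · 3^2 · 11.
Test candidates g = 2, 3, … against the prime factors q ∈ {2, 3, 11} of φ(397): g is a generator iff g^(396/q) ≢ 1 for every such q.
g = 2: 2^198 ≡ 396; 2^132 ≡ 1 — hits 1, so not a primitive root.
g = 3: 3^198 ≡ 1 — hits 1, so not a primitive root.
g = 4: 4^198 ≡ 1 — hits 1, so not a primitive root.
g = 5: 5^198 ≡ 396; 5^132 ≡ 362; 5^36 ≡ 290 — none is 1, so 5 is a primitive root.
Hence the least primitive root of 397 is 5.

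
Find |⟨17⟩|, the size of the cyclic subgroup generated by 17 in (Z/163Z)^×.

54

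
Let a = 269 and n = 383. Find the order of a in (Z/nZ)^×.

Since 269 ∈ (Z/383Z)^×, its order divides φ(383) = 383 − 1 = 382 = 2 · 191.
Divisors of 382: 1, 2, 191, 382.
Check 269^d mod 383 for each divisor in increasing order:
269^1 ≡ 269
269^2 ≡ 357
269^191 ≡ 382
269^382 ≡ 1
Hence ord(269) = 382.

382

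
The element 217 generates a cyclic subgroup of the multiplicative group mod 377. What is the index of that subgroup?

ord(217) | φ(377) = φ(13·29) = (13−1)·(29−1) = 12·28 = 336 = 2^4 · 3 · 7.
Divisors of 336: 1, 2, 3, 4, 6, 7, 8, 12, 14, 16, 21, 24, 28, 42, 48, 56, 84, 112, 168, 336.
Evaluate successive powers at the divisors of 336:
217^1 ≡ 217
217^2 ≡ 341
217^3 ≡ 105
217^4 ≡ 165
217^6 ≡ 92
217^7 ≡ 360
217^8 ≡ 81
217^12 ≡ 170
217^14 ≡ 289
217^16 ≡ 152
217^21 ≡ 365
217^24 ≡ 248
217^28 ≡ 204
217^42 ≡ 144
217^48 ≡ 53
217^56 ≡ 146
217^84 ≡ 1
Thus |⟨217⟩| = ord(217) = 84.
[(Z/377Z)^× : ⟨217⟩] = 336/84 = 4.

4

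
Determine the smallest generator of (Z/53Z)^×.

2

φ(53) = 53 − 1 = 52 = 2^2 · 13.
g is a primitive root iff g^(52/q) ≢ 1 (mod 53) for each prime q ∈ {2, 13}.
g = 2: 2^26 ≡ 52; 2^4 ≡ 16 — none is 1, so 2 is a primitive root.
The smallest primitive root modulo 53 is 2.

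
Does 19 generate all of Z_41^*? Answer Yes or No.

Yes

φ(41) = 41 − 1 = 40 = 2^3 · 5.
It suffices to check that the order of 19 is not a proper divisor of 40: compute 19^(40/q) for q ∈ {2, 5}.
19^20 ≡ 40 (mod 41)  [q = 2: ≢ 1 ✓]
19^8 ≡ 37 (mod 41)  [q = 5: ≢ 1 ✓]
Every test exponent gives a nontrivial residue, hence 19 generates the full group.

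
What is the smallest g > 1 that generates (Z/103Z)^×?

φ(103) = 103 − 1 = 102 = 2 · 3 · 17.
g is a primitive root iff g^(102/q) ≢ 1 (mod 103) for each prime q ∈ {2, 3, 17}.
g = 2: 2^51 ≡ 1 — hits 1, so not a primitive root.
g = 3: 3^51 ≡ 102; 3^34 ≡ 1 — hits 1, so not a primitive root.
g = 4: 4^51 ≡ 1 — hits 1, so not a primitive root.
g = 5: 5^51 ≡ 102; 5^34 ≡ 56; 5^6 ≡ 72 — none is 1, so 5 is a primitive root.
So 5 is the smallest generator of (Z/103Z)^×.

5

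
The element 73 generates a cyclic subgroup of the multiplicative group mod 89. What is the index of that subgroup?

4

By Lagrange's theorem, ord_89(73) divides φ(89) = 89 − 1 = 88 = 2^3 · 11.
Divisors of 88: 1, 2, 4, 8, 11, 22, 44, 88.
Check 73^d mod 89 for each divisor in increasing order:
73^1 ≡ 73 (mod 89)
73^2 ≡ 78 (mod 89)
73^4 ≡ 32 (mod 89)
73^8 ≡ 45 (mod 89)
73^11 ≡ 88 (mod 89)
73^22 ≡ 1 (mod 89) ✓
The order of 73 is 22, so the subgroup it generates has 22 elements.
The index is φ(89) / ord(73) = 88 / 22 = 4.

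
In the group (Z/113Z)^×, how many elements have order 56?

24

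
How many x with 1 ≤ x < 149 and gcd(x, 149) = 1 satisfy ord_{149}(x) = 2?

1

φ(149) = 149 − 1 = 148 = 2^2 · 37.
Since (Z/149Z)^× is cyclic of order 148, the number of elements of order d is φ(d) when d | 148 and 0 otherwise.
2 | 148, and φ(2) = 2 − 1 = 1.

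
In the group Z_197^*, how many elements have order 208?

φ(197) = 197 − 1 = 196 = 2^2 · 7^2.
(Z/197Z)^× is cyclic (|G| = 196); a cyclic group of order m has exactly φ(d) elements of each order d | m, and none otherwise.
Since 208 ∤ 196, the count is 0.

0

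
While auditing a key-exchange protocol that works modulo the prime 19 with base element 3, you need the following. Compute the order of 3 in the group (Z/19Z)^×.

18

By Lagrange's theorem, ord_19(3) divides φ(19) = 19 − 1 = 18 = 2 · 3^2.
Divisors of 18: 1, 2, 3, 6, 9, 18.
Test each divisor d:
3^1 ≡ 3
3^2 ≡ 9
3^3 ≡ 8
3^6 ≡ 7
3^9 ≡ 18
3^18 ≡ 1
The smallest such exponent is 18, so the order of 3 is 18.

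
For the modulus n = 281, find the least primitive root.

φ(281) = 281 − 1 = 280 = 2^3 · 5 · 7.
g is a primitive root iff g^(280/q) ≢ 1 (mod 281) for each prime q ∈ {2, 5, 7}.
g = 2: 2^140 ≡ 1 — hits 1, so not a primitive root.
g = 3: 3^140 ≡ 280; 3^56 ≡ 86; 3^40 ≡ 249 — none is 1, so 3 is a primitive root.
The smallest primitive root modulo 281 is 3.

3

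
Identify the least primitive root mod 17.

φ(17) = 17 − 1 = 16 = 2^4.
g is a primitive root iff g^(16/q) ≢ 1 (mod 17) for each prime q ∈ {2}.
g = 2: 2^8 ≡ 1 — hits 1, so not a primitive root.
g = 3: 3^8 ≡ 16 — none is 1, so 3 is a primitive root.
So 3 is the smallest generator of (Z/17Z)^×.

3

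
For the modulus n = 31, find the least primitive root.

φ(31) = 31 − 1 = 30 = 2 · 3 · 5.
g is a primitive root iff g^(30/q) ≢ 1 (mod 31) for each prime q ∈ {2, 3, 5}.
g = 2: 2^15 ≡ 1 — hits 1, so not a primitive root.
g = 3: 3^15 ≡ 30; 3^10 ≡ 25; 3^6 ≡ 16 — none is 1, so 3 is a primitive root.
Hence the least primitive root of 31 is 3.

3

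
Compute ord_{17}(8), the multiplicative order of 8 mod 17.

8

By Lagrange's theorem, ord_17(8) divides φ(17) = 17 − 1 = 16 = 2^4.
Divisors of 16: 1, 2, 4, 8, 16.
Check 8^d mod 17 for each divisor in increasing order:
8^1 ≡ 8 (mod 17)
8^2 ≡ 13 (mod 17)
8^4 ≡ 16 (mod 17)
8^8 ≡ 1 (mod 17) ✓
Therefore the multiplicative order of 8 modulo 17 is 8.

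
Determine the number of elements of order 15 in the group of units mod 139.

0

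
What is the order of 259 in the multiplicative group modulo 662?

33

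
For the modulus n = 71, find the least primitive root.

φ(71) = 71 − 1 = 70 = 2 · 5 · 7.
g is a primitive root iff g^(70/q) ≢ 1 (mod 71) for each prime q ∈ {2, 5, 7}.
g = 2: 2^35 ≡ 1 — hits 1, so not a primitive root.
g = 3: 3^35 ≡ 1 — hits 1, so not a primitive root.
g = 4: 4^35 ≡ 1 — hits 1, so not a primitive root.
g = 5: 5^35 ≡ 1 — hits 1, so not a primitive root.
g = 6: 6^35 ≡ 1 — hits 1, so not a primitive root.
g = 7: 7^35 ≡ 70; 7^14 ≡ 54; 7^10 ≡ 45 — none is 1, so 7 is a primitive root.
Hence the least primitive root of 71 is 7.

7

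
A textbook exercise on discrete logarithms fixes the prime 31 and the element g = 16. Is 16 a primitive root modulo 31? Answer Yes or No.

No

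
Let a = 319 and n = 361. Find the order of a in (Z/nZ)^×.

342

Since 319 ∈ (Z/361Z)^×, its order divides φ(361) = φ(19^2) = 19·(19−1) = 342 = 2 · 3^2 · 19.
Divisors of 342: 1, 2, 3, 6, 9, 18, 19, 38, 57, 114, 171, 342.
Test each divisor d:
319^1 ≡ 319 (mod 361)
319^2 ≡ 320 (mod 361)
319^3 ≡ 278 (mod 361)
319^6 ≡ 30 (mod 361)
319^9 ≡ 37 (mod 361)
319^18 ≡ 286 (mod 361)
319^19 ≡ 262 (mod 361)
319^38 ≡ 54 (mod 361)
319^57 ≡ 69 (mod 361)
319^114 ≡ 68 (mod 361)
319^171 ≡ 360 (mod 361)
319^342 ≡ 1 (mod 361) ✓
Therefore the multiplicative order of 319 modulo 361 is 342.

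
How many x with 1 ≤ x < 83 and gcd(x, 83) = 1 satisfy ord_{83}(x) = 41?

40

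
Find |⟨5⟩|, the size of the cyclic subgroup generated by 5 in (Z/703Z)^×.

36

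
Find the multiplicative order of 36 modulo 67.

By Lagrange's theorem, ord_67(36) divides φ(67) = 67 − 1 = 66 = 2 · 3 · 11.
Divisors of 66: 1, 2, 3, 6, 11, 22, 33, 66.
Test each divisor d:
36^1 ≡ 36
36^2 ≡ 23
36^3 ≡ 24
36^6 ≡ 40
36^11 ≡ 37
36^22 ≡ 29
36^33 ≡ 1
Hence ord(36) = 33.

33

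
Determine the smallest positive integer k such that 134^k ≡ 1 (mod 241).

60

ord(134) | φ(241) = 241 − 1 = 240 = 2^4 · 3 · 5.
Divisors of 240: 1, 2, 3, 4, 5, 6, 8, 10, 12, 15, 16, 20, 24, 30, 40, 48, 60, 80, 120, 240.
Check 134^d mod 241 for each divisor in increasing order:
134^1 ≡ 134 (mod 241)
134^2 ≡ 122 (mod 241)
134^3 ≡ 201 (mod 241)
134^4 ≡ 183 (mod 241)
134^5 ≡ 181 (mod 241)
134^6 ≡ 154 (mod 241)
134^8 ≡ 231 (mod 241)
134^10 ≡ 226 (mod 241)
134^12 ≡ 98 (mod 241)
134^15 ≡ 177 (mod 241)
134^16 ≡ 100 (mod 241)
134^20 ≡ 225 (mod 241)
134^24 ≡ 205 (mod 241)
134^30 ≡ 240 (mod 241)
134^40 ≡ 15 (mod 241)
134^48 ≡ 91 (mod 241)
134^60 ≡ 1 (mod 241) ✓
Therefore the multiplicative order of 134 modulo 241 is 60.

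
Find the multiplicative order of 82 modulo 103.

51

Since 82 ∈ (Z/103Z)^×, its order divides φ(103) = 103 − 1 = 102 = 2 · 3 · 17.
Divisors of 102: 1, 2, 3, 6, 17, 34, 51, 102.
Test each divisor d:
82^1 ≡ 82
82^2 ≡ 29
82^3 ≡ 9
82^6 ≡ 81
82^17 ≡ 46
82^34 ≡ 56
82^51 ≡ 1
Therefore the multiplicative order of 82 modulo 103 is 51.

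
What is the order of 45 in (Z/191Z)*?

95

The order of 45 must divide φ(191) = 191 − 1 = 190 = 2 · 5 · 19.
Divisors of 190: 1, 2, 5, 10, 19, 38, 95, 190.
Compute 45^d (mod 191) for the divisors d until we hit 1:
45^1 ≡ 45 (mod 191)
45^2 ≡ 115 (mod 191)
45^5 ≡ 160 (mod 191)
45^10 ≡ 6 (mod 191)
45^19 ≡ 39 (mod 191)
45^38 ≡ 184 (mod 191)
45^95 ≡ 1 (mod 191) ✓
The smallest such exponent is 95, so the order of 45 is 95.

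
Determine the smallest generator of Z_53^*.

φ(53) = 53 − 1 = 52 = 2^2 · 13.
Test candidates g = 2, 3, … against the prime factors q ∈ {2, 13} of φ(53): g is a generator iff g^(52/q) ≢ 1 for every such q.
g = 2: 2^26 ≡ 52; 2^4 ≡ 16 — none is 1, so 2 is a primitive root.
Hence the least primitive root of 53 is 2.

2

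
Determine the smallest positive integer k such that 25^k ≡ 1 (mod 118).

29

ord(25) | φ(118) = φ(2)·φ(59) = 1·58 = 58 = 2 · 29.
Divisors of 58: 1, 2, 29, 58.
Compute 25^d (mod 118) for the divisors d until we hit 1:
25^1 ≡ 25 (mod 118)
25^2 ≡ 35 (mod 118)
25^29 ≡ 1 (mod 118) ✓
Therefore the multiplicative order of 25 modulo 118 is 29.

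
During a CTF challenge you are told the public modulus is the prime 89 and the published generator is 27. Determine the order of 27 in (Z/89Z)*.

Since 27 ∈ (Z/89Z)^×, its order divides φ(89) = 89 − 1 = 88 = 2^3 · 11.
Divisors of 88: 1, 2, 4, 8, 11, 22, 44, 88.
Test each divisor d:
27^1 ≡ 27 (mod 89)
27^2 ≡ 17 (mod 89)
27^4 ≡ 22 (mod 89)
27^8 ≡ 39 (mod 89)
27^11 ≡ 12 (mod 89)
27^22 ≡ 55 (mod 89)
27^44 ≡ 88 (mod 89)
27^88 ≡ 1 (mod 89) ✓
Therefore the multiplicative order of 27 modulo 89 is 88.

88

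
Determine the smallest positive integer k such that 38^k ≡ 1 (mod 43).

21

By Lagrange's theorem, ord_43(38) divides φ(43) = 43 − 1 = 42 = 2 · 3 · 7.
Divisors of 42: 1, 2, 3, 6, 7, 14, 21, 42.
Evaluate successive powers at the divisors of 42:
38^1 ≡ 38 (mod 43)
38^2 ≡ 25 (mod 43)
38^3 ≡ 4 (mod 43)
38^6 ≡ 16 (mod 43)
38^7 ≡ 6 (mod 43)
38^14 ≡ 36 (mod 43)
38^21 ≡ 1 (mod 43) ✓
Hence ord(38) = 21.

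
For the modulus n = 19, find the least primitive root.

2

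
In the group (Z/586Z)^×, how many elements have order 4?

φ(586) = φ(2)·φ(293) = 1·292 = 292 = 2^2 · 73.
Since (Z/586Z)^× is cyclic of order 292, the number of elements of order d is φ(d) when d | 292 and 0 otherwise.
4 = 2^2 divides 292, and φ(4) = 2.

2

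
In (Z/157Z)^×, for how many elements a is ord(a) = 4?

φ(157) = 157 − 1 = 156 = 2^2 · 3 · 13.
(Z/157Z)^× is cyclic (|G| = 156); a cyclic group of order m has exactly φ(d) elements of each order d | m, and none otherwise.
4 = 2^2 divides 156, and φ(4) = 2.

2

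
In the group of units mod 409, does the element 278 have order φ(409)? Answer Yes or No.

φ(409) = 409 − 1 = 408 = 2^3 · 3 · 17.
An element g generates (Z/409Z)^× iff g^(408/q) ≢ 1 (mod 409) for each prime q ∈ {2, 3, 17}.
278^204 ≡ 1 (mod 409)  [q = 2: ≡ 1 ✗]
278^136 ≡ 53 (mod 409)  [q = 3: ≢ 1 ✓]
278^24 ≡ 216 (mod 409)  [q = 17: ≢ 1 ✓]
The check at q = 2 fails, so 278 generates a proper subgroup.

No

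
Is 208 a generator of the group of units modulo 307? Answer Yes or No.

Yes

φ(307) = 307 − 1 = 306 = 2 · 3^2 · 17.
208 is a primitive root mod 307 iff 208^(φ(307)/q) ≢ 1 for every prime q | φ(307), i.e. q ∈ {2, 3, 17}.
208^153 ≡ 306 (mod 307)  [q = 2: ≢ 1 ✓]
208^102 ≡ 289 (mod 307)  [q = 3: ≢ 1 ✓]
208^18 ≡ 304 (mod 307)  [q = 17: ≢ 1 ✓]
All checks pass, so 208 has order 306 and is a primitive root modulo 307.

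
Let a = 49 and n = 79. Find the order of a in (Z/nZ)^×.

ord(49) | φ(79) = 79 − 1 = 78 = 2 · 3 · 13.
Divisors of 78: 1, 2, 3, 6, 13, 26, 39, 78.
Evaluate successive powers at the divisors of 78:
49^1 ≡ 49 (mod 79)
49^2 ≡ 31 (mod 79)
49^3 ≡ 18 (mod 79)
49^6 ≡ 8 (mod 79)
49^13 ≡ 55 (mod 79)
49^26 ≡ 23 (mod 79)
49^39 ≡ 1 (mod 79) ✓
Hence ord(49) = 39.

39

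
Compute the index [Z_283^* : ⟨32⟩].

3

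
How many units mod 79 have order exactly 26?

φ(79) = 79 − 1 = 78 = 2 · 3 · 13.
In a cyclic group of order 78, there are φ(d) elements of order d for each divisor d of 78, and zero for non-divisors.
26 = 2 · 13 divides 78, and φ(26) = 12.

12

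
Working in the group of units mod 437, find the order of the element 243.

198

The order of 243 must divide φ(437) = φ(19·23) = (19−1)·(23−1) = 18·22 = 396 = 2^2 · 3^2 · 11.
Divisors of 396: 1, 2, 3, 4, 6, 9, 11, 12, 18, 22, 33, 36, 44, 66, 99, 132, 198, 396.
Test each divisor d:
243^1 ≡ 243 (mod 437)
243^2 ≡ 54 (mod 437)
243^3 ≡ 12 (mod 437)
243^4 ≡ 294 (mod 437)
243^6 ≡ 144 (mod 437)
243^9 ≡ 417 (mod 437)
243^11 ≡ 231 (mod 437)
243^12 ≡ 197 (mod 437)
243^18 ≡ 400 (mod 437)
243^22 ≡ 47 (mod 437)
243^33 ≡ 369 (mod 437)
243^36 ≡ 58 (mod 437)
243^44 ≡ 24 (mod 437)
243^66 ≡ 254 (mod 437)
243^99 ≡ 208 (mod 437)
243^132 ≡ 277 (mod 437)
243^198 ≡ 1 (mod 437) ✓
Therefore the multiplicative order of 243 modulo 437 is 198.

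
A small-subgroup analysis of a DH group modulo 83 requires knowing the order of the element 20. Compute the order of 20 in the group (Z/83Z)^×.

82

The order of 20 must divide φ(83) = 83 − 1 = 82 = 2 · 41.
Divisors of 82: 1, 2, 41, 82.
Compute 20^d (mod 83) for the divisors d until we hit 1:
20^1 ≡ 20 (mod 83)
20^2 ≡ 68 (mod 83)
20^41 ≡ 82 (mod 83)
20^82 ≡ 1 (mod 83) ✓
Hence ord(20) = 82.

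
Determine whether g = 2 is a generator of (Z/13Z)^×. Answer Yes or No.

Yes

φ(13) = 13 − 1 = 12 = 2^2 · 3.
Test 2^(12/q) mod 13 for each prime factor q of 12:
2^6 ≡ 12 (mod 13)  [q = 2: ≢ 1 ✓]
2^4 ≡ 3 (mod 13)  [q = 3: ≢ 1 ✓]
Every test exponent gives a nontrivial residue, hence 2 generates the full group.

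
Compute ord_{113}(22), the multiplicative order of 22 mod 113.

56

ord(22) | φ(113) = 113 − 1 = 112 = 2^4 · 7.
Divisors of 112: 1, 2, 4, 7, 8, 14, 16, 28, 56, 112.
Check 22^d mod 113 for each divisor in increasing order:
22^1 ≡ 22 (mod 113)
22^2 ≡ 32 (mod 113)
22^4 ≡ 7 (mod 113)
22^7 ≡ 69 (mod 113)
22^8 ≡ 49 (mod 113)
22^14 ≡ 15 (mod 113)
22^16 ≡ 28 (mod 113)
22^28 ≡ 112 (mod 113)
22^56 ≡ 1 (mod 113) ✓
Hence ord(22) = 56.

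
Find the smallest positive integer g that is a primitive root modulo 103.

φ(103) = 103 − 1 = 102 = 2 · 3 · 17.
g is a primitive root iff g^(102/q) ≢ 1 (mod 103) for each prime q ∈ {2, 3, 17}.
g = 2: 2^51 ≡ 1 — hits 1, so not a primitive root.
g = 3: 3^51 ≡ 102; 3^34 ≡ 1 — hits 1, so not a primitive root.
g = 4: 4^51 ≡ 1 — hits 1, so not a primitive root.
g = 5: 5^51 ≡ 102; 5^34 ≡ 56; 5^6 ≡ 72 — none is 1, so 5 is a primitive root.
So 5 is the smallest generator of (Z/103Z)^×.

5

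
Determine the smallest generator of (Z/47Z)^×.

φ(47) = 47 − 1 = 46 = 2 · 23.
Test candidates g = 2, 3, … against the prime factors q ∈ {2, 23} of φ(47): g is a generator iff g^(46/q) ≢ 1 for every such q.
g = 2: 2^23 ≡ 1 — hits 1, so not a primitive root.
g = 3: 3^23 ≡ 1 — hits 1, so not a primitive root.
g = 4: 4^23 ≡ 1 — hits 1, so not a primitive root.
g = 5: 5^23 ≡ 46; 5^2 ≡ 25 — none is 1, so 5 is a primitive root.
So 5 is the smallest generator of (Z/47Z)^×.

5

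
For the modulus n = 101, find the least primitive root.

φ(101) = 101 − 1 = 100 = 2^2 · 5^2.
Test candidates g = 2, 3, … against the prime factors q ∈ {2, 5} of φ(101): g is a generator iff g^(100/q) ≢ 1 for every such q.
g = 2: 2^50 ≡ 100; 2^20 ≡ 95 — none is 1, so 2 is a primitive root.
So 2 is the smallest generator of (Z/101Z)^×.

2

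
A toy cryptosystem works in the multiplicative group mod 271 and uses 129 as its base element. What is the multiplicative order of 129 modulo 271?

135

ord(129) | φ(271) = 271 − 1 = 270 = 2 · 3^3 · 5.
Divisors of 270: 1, 2, 3, 5, 6, 9, 10, 15, 18, 27, 30, 45, 54, 90, 135, 270.
Check 129^d mod 271 for each divisor in increasing order:
129^1 ≡ 129
129^2 ≡ 110
129^3 ≡ 98
129^5 ≡ 211
129^6 ≡ 119
129^9 ≡ 9
129^10 ≡ 77
129^15 ≡ 258
129^18 ≡ 81
129^27 ≡ 187
129^30 ≡ 169
129^45 ≡ 242
129^54 ≡ 10
129^90 ≡ 28
129^135 ≡ 1
So ord_271(129) = 135.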